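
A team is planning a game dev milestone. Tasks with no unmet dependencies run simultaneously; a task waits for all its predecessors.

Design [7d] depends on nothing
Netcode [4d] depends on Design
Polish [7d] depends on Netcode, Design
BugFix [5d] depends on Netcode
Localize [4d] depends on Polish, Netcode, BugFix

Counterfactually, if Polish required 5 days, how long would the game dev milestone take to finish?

20

Actual critical path: Design→Netcode→Polish→Localize = 7+4+7+4 = 22 ⇒ 22 days.
Since Polish is critical, the -2 change carries straight to that chain (now 20 days).
The critical path is still Design→Netcode→Polish→Localize; finish is now 20 days.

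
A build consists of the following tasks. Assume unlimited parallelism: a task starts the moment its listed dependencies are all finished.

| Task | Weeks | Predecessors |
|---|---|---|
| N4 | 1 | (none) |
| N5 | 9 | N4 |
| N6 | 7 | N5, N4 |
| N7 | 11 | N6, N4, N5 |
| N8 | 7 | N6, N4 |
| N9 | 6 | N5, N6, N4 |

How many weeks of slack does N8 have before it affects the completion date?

The longest chain is N4→N5→N6→N7 = 1+9+7+11 = 28; overall finish 28 weeks.
The longest chain containing N8 totals 24 weeks.
Slack of N8 = 21 − 17 = 4 weeks.

4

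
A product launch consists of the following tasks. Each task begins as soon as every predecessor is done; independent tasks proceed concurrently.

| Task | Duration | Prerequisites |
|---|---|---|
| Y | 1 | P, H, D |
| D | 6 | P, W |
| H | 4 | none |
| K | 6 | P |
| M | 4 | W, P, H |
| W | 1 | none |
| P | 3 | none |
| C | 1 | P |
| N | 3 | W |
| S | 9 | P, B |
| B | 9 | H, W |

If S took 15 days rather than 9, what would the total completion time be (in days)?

28

As given, the longest chain is H→B→S = 4+9+9 = 22, so the finish is 22 days.
S is on the critical path; changing it to 15 makes that path 28 days.
No other chain overtakes it, so the finish is 28 days.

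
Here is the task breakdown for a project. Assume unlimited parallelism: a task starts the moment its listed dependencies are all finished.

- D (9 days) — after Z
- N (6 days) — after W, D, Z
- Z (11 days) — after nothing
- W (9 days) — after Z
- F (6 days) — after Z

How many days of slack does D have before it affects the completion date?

0

Critical path: Z→D→N = 11+9+6 = 26, so the finish is 26 days.
The longest chain containing D totals 26 days.
So D can slip 20 − 20 = 0 days.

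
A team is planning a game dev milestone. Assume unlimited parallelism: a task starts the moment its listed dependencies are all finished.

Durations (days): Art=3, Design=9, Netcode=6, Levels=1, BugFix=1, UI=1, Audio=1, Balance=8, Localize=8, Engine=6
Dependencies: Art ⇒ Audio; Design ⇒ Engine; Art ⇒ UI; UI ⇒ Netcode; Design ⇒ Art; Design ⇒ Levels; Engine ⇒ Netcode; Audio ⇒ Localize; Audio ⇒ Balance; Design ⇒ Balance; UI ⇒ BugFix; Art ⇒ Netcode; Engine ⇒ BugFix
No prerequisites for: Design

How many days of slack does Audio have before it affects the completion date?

0

The longest chain is Design→Engine→Netcode = 9+6+6 = 21; overall finish 21 days.
The longest chain containing Audio totals 21 days.
So Audio can slip 13 − 13 = 0 days.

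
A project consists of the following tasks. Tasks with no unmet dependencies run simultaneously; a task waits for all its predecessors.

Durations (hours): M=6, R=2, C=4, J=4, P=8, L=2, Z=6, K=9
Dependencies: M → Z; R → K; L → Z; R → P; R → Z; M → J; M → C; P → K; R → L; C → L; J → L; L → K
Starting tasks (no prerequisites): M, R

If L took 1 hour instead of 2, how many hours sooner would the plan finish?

1

The binding path is M→C→L→K = 6+4+2+9 = 21; finish at 21 hours.
Since L is critical, the -1 change carries straight to that chain (now 20 hours).
No other chain overtakes it, so the finish is 20 hours.
Change in finish: 20 − 21 = -1 hours.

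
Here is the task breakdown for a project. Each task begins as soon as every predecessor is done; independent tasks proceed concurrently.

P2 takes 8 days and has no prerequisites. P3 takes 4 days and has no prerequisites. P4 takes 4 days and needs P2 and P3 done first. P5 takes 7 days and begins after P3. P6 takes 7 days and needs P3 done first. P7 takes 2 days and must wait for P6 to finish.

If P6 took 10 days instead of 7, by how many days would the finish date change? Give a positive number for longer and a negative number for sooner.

Baseline: P3→P6→P7 = 4+7+2 = 13 → 13 days.
Since P6 is critical, the +3 change carries straight to that chain (now 16 days).
That remains the longest chain; total 16 days.
Change in finish: 16 − 13 = +3 days.

3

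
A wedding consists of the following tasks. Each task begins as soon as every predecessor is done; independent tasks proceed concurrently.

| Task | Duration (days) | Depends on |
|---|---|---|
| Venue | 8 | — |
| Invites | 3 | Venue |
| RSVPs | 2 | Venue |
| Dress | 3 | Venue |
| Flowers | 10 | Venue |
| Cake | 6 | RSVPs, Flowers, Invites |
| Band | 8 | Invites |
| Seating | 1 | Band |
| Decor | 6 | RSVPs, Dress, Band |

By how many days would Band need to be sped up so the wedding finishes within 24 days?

1

Current finish: 25 days; target: 24.
Band is on every critical path, so each day cut from Band cuts the finish by one (this holds down to a finish of 24).
Need 25 − 24 = 1 day off Band → Band becomes 7 days, finish becomes 24.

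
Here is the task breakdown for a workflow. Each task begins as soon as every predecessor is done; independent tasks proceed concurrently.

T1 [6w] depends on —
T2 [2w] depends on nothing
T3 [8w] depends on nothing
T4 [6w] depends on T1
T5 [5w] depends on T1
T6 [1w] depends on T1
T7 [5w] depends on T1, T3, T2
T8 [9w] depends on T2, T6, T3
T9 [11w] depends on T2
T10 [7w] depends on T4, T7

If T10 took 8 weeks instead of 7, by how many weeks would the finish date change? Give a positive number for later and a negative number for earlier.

1

The binding path is T3→T7→T10 = 8+5+7 = 20; finish at 20 weeks.
T10 is on the critical path; changing it to 8 makes that path 21 weeks.
The critical path is still T3→T7→T10; finish is now 21 weeks.
Change in finish: 21 − 20 = +1 weeks.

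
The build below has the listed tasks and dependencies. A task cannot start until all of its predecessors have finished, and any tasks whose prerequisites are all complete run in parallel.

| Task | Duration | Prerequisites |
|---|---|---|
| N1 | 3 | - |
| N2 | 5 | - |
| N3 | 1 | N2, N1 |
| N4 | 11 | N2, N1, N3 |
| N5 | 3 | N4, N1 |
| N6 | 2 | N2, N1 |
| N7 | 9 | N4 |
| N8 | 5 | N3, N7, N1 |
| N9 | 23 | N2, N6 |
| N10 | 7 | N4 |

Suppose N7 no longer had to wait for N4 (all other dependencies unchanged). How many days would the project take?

30

Original critical path: N2→N3→N4→N7→N8 = 5+1+11+9+5 = 31 ⇒ 31 days.
Without N4→N7, N7's earliest start moves from 17 to 0.
The longest chain is now N2→N6→N9 = 5+2+23 = 30, so the project takes 30 days.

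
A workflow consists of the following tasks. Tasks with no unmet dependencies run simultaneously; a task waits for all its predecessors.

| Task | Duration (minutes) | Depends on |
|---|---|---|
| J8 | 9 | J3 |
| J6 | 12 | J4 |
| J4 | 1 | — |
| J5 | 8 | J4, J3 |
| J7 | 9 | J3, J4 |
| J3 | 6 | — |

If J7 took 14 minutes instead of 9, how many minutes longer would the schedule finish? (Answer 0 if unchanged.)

5

Baseline: J3→J7 = 6+9 = 15 → 15 minutes.
Since J7 is critical, the +5 change carries straight to that chain (now 20 minutes).
That remains the longest chain; total 20 minutes.
Change in finish: 20 − 15 = +5 minutes.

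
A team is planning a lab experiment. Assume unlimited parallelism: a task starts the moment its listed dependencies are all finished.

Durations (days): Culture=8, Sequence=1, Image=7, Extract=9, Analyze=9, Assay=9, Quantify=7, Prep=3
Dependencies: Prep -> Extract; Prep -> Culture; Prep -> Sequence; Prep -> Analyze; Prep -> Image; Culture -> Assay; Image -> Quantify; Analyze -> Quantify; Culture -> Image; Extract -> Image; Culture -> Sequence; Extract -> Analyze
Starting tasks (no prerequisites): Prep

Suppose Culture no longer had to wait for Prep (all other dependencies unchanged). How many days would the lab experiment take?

Original critical path: Prep→Extract→Analyze→Quantify = 3+9+9+7 = 28 ⇒ 28 days.
Without Prep→Culture, Culture's earliest start moves from 3 to 0.
The longest chain is now Prep→Extract→Analyze→Quantify = 3+9+9+7 = 28, so the lab experiment takes 28 days.

28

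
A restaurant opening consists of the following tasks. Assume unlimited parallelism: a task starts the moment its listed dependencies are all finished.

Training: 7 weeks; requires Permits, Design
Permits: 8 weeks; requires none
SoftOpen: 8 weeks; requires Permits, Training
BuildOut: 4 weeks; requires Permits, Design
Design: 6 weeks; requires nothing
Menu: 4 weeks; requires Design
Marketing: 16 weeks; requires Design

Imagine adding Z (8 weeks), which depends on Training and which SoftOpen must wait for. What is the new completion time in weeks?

31

Originally the job takes 23 weeks.
With Z inserted, SoftOpen now waits for max(Permits, Training, Z).
New critical path: Permits→Training→Z→SoftOpen = 8+7+8+8 = 31 ⇒ 31 weeks.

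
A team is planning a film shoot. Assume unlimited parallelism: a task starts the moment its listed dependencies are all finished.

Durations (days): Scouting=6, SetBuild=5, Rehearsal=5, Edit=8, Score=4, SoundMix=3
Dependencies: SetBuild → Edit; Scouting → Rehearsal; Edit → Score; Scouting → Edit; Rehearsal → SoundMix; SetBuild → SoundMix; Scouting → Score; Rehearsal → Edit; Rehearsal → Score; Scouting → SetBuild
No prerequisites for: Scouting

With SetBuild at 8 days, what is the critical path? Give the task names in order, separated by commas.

Critical path before the change: Scouting→SetBuild→Edit→Score = 6+5+8+4 = 23 giving 23 days.
Since SetBuild is critical, the +3 change carries straight to that chain (now 26 days).
That remains the longest chain; total 26 days.

Scouting, SetBuild, Edit, Score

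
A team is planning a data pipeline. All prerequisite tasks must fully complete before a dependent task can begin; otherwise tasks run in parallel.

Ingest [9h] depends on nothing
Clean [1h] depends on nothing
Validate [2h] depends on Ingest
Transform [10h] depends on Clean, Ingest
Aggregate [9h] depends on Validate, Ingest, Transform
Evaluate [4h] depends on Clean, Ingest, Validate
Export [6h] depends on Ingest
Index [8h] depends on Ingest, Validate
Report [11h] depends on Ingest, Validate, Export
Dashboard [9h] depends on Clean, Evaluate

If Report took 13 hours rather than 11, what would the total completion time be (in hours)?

As given, the longest chain is Ingest→Transform→Aggregate = 9+10+9 = 28, so the finish is 28 hours.
Report is off the critical path — its longest chain is 26 hours, giving 2 of slack.
No other chain overtakes it, so the finish is 28 hours.

28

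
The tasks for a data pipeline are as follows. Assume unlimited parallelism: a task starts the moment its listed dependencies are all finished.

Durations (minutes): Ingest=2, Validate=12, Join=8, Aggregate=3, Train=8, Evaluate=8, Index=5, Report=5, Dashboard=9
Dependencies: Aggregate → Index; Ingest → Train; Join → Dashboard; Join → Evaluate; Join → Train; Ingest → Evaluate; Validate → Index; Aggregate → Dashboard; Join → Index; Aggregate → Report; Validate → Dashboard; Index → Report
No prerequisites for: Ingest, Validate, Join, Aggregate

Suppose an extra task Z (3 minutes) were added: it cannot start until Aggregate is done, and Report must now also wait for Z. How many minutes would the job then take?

22

Originally the job takes 22 minutes.
With Z inserted, Report now waits for max(Index, Aggregate, Z).
New critical path: Validate→Index→Report = 12+5+5 = 22 ⇒ 22 minutes.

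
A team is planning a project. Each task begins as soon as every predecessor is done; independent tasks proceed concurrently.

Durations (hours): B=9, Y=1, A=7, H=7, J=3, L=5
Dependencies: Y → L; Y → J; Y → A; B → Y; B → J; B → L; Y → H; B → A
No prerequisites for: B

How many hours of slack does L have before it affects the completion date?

2

B→Y→A = 9+1+7 = 17 sets the makespan at 17 hours.
L finishes as early as 15 and must finish by 17.
Float = 17 − 15 = 2.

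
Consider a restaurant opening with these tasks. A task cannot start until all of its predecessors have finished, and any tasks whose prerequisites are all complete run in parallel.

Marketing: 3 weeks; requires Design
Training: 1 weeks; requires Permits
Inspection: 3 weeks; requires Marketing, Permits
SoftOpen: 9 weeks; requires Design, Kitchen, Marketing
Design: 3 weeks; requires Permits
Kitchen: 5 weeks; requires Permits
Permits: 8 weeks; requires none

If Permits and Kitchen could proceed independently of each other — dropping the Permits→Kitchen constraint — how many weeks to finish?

Original critical path: Permits→Design→Marketing→SoftOpen = 8+3+3+9 = 23 ⇒ 23 weeks.
Without Permits→Kitchen, Kitchen's earliest start moves from 8 to 0.
The longest chain is now Permits→Design→Marketing→SoftOpen = 8+3+3+9 = 23, so the plan takes 23 weeks.

23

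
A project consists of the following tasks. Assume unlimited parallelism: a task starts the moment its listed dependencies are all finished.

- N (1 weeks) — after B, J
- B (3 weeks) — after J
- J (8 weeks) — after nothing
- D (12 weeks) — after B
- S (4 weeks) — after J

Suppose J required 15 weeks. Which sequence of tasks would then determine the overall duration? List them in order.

Actual critical path: J→B→D = 8+3+12 = 23 ⇒ 23 weeks.
Since J is critical, the +7 change carries straight to that chain (now 30 weeks).
No other chain overtakes it, so the finish is 30 weeks.

J, B, D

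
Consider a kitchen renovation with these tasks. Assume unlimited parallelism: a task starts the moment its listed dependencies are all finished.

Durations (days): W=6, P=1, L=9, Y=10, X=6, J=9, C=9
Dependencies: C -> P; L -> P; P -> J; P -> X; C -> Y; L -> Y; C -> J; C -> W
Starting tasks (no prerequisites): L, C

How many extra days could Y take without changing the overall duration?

0

Critical path: L→P→J = 9+1+9 = 19, so the finish is 19 days.
Y finishes as early as 19 and must finish by 19.
So Y can slip 19 − 19 = 0 days.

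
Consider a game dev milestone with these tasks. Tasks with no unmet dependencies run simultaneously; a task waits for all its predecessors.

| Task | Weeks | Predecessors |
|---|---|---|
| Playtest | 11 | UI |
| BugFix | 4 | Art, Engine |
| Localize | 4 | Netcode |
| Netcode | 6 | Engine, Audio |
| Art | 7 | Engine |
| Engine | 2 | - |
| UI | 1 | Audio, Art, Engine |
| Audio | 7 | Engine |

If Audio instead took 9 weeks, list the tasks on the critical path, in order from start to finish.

Baseline: Engine→Audio→UI→Playtest = 2+7+1+11 = 21 → 21 weeks.
Audio lies on that path, so at 9 weeks the path becomes 23 weeks.
No other chain overtakes it, so the finish is 23 weeks.

Engine, Audio, UI, Playtest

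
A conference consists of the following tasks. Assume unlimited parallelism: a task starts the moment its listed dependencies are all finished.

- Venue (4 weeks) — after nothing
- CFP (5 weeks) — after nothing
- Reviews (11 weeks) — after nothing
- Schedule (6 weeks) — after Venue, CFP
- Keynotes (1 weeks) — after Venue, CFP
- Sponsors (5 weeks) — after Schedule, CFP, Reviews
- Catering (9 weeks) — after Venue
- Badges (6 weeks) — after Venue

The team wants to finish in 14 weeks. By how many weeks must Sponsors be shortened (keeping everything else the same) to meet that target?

Current finish: 16 weeks; target: 14.
Sponsors is on every critical path, so each week cut from Sponsors cuts the finish by one (this holds down to a finish of 13).
Need 16 − 14 = 2 weeks off Sponsors → Sponsors becomes 3 weeks, finish becomes 14.

2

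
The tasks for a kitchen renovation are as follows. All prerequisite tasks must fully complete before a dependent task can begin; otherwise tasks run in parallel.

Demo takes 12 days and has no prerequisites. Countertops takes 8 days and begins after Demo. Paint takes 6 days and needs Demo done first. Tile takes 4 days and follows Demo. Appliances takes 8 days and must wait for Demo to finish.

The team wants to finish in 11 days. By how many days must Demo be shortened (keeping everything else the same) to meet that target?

9

Current finish: 20 days; target: 11.
Demo is on every critical path, so each day cut from Demo cuts the finish by one (this holds down to a finish of 9).
Need 20 − 11 = 9 days off Demo → Demo becomes 3 days, finish becomes 11.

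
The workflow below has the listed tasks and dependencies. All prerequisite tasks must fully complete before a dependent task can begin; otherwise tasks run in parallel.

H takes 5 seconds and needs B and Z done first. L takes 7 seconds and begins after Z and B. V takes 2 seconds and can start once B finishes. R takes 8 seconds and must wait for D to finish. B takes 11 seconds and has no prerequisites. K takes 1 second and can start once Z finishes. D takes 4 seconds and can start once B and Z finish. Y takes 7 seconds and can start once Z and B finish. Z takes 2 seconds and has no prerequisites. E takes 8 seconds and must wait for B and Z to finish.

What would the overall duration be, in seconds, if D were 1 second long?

The binding path is B→D→R = 11+4+8 = 23; finish at 23 seconds.
D lies on that path, so at 1 second the path becomes 20 seconds.
The critical path is still B→D→R; finish is now 20 seconds.

20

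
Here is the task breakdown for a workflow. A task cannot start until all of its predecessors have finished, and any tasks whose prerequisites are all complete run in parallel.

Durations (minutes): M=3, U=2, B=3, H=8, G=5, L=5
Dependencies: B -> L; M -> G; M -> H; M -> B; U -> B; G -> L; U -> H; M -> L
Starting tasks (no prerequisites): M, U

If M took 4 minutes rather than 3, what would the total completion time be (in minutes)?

The binding path is M→G→L = 3+5+5 = 13; finish at 13 minutes.
Since M is critical, the +1 change carries straight to that chain (now 14 minutes).
No other chain overtakes it, so the finish is 14 minutes.

14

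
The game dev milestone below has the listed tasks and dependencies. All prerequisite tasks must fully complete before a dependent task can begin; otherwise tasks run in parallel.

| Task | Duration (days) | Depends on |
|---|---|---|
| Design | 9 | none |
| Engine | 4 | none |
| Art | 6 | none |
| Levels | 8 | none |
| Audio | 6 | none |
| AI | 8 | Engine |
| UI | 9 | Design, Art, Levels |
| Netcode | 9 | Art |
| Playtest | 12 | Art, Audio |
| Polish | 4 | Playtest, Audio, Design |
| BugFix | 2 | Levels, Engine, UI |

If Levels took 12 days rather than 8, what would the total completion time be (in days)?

As given, the longest chain is Art→Playtest→Polish = 6+12+4 = 22, so the finish is 22 days.
Levels has 3 days of float (longest path through it is 19).
New critical path: Levels→UI→BugFix = 12+9+2 = 23 ⇒ 23 days.

23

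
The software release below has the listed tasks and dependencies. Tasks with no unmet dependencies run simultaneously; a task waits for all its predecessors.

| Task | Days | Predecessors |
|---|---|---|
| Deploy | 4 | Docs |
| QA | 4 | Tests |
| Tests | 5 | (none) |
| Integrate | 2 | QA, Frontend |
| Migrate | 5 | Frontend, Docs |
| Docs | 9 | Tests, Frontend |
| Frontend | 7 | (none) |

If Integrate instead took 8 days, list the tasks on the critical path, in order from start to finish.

Critical path before the change: Frontend→Docs→Migrate = 7+9+5 = 21 giving 21 days.
The longest path through Integrate is only 11 days, so Integrate has float 10.
No other chain overtakes it, so the finish is 21 days.

Frontend, Docs, Migrate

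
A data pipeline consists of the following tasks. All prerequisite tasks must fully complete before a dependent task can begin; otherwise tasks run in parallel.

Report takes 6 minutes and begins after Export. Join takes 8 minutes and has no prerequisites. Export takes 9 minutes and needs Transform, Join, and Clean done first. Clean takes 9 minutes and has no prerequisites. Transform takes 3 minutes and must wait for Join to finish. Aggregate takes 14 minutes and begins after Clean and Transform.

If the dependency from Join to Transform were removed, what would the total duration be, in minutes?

Original critical path: Join→Transform→Export→Report = 8+3+9+6 = 26 ⇒ 26 minutes.
Without Join→Transform, Transform's earliest start moves from 8 to 0.
New critical path: Clean→Export→Report = 9+9+6 = 24 ⇒ 24 minutes.

24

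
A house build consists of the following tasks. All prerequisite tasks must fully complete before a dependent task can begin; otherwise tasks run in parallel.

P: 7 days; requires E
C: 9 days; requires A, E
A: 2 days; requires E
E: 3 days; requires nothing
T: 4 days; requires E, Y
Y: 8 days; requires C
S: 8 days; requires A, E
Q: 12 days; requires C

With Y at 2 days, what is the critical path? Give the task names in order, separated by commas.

E, A, C, Q

As given, the longest chain is E→A→C→Y→T = 3+2+9+8+4 = 26, so the finish is 26 days.
Since Y is critical, the -6 change carries straight to that chain (now 20 days).
Now E→A→C→Q = 3+2+9+12 = 26 is longest, so the finish becomes 26 days.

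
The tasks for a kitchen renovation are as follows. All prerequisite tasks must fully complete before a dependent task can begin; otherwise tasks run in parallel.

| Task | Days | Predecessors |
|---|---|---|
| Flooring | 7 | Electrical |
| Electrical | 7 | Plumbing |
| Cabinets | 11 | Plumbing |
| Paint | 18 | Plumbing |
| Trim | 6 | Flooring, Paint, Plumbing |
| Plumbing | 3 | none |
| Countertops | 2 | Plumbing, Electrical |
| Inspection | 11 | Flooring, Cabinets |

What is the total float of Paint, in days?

Plumbing→Electrical→Flooring→Inspection = 3+7+7+11 = 28 sets the makespan at 28 days.
The longest chain containing Paint totals 27 days.
So Paint can slip 22 − 21 = 1 day.

1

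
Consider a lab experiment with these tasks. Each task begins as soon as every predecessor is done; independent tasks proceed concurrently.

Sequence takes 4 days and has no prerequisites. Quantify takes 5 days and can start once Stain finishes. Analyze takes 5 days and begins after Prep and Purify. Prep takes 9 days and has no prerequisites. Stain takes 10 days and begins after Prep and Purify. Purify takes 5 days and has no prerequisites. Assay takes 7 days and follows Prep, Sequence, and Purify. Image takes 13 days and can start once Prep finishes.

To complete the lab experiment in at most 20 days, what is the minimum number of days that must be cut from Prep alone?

4

Current finish: 24 days; target: 20.
Prep is on every critical path, so each day cut from Prep cuts the finish by one (this holds down to a finish of 20).
Need 24 − 20 = 4 days off Prep → Prep becomes 5 days, finish becomes 20.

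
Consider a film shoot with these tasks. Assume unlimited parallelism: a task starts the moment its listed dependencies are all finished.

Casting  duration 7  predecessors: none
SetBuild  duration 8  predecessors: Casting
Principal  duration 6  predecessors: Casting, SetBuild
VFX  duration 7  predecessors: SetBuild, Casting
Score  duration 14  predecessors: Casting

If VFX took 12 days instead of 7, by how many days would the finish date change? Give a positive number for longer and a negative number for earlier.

5

Baseline: Casting→SetBuild→VFX = 7+8+7 = 22 → 22 days.
Since VFX is critical, the +5 change carries straight to that chain (now 27 days).
The critical path is still Casting→SetBuild→VFX; finish is now 27 days.
Change in finish: 27 − 22 = +5 days.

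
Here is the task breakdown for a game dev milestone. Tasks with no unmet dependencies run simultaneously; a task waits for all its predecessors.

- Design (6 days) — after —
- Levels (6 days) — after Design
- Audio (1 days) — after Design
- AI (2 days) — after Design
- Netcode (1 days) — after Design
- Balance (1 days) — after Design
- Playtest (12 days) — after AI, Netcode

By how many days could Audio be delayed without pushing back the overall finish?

Critical path: Design→AI→Playtest = 6+2+12 = 20, so the finish is 20 days.
Longest path through Audio: 7 days (earliest finish 7, latest finish 20).
Float = 20 − 7 = 13.

13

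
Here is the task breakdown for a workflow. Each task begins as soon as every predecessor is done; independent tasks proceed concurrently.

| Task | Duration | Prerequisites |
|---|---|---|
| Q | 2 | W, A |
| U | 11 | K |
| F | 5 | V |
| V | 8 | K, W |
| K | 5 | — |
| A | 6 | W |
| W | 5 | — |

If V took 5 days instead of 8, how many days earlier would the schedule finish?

2

Critical path before the change: K→V→F = 5+8+5 = 18 giving 18 days.
V is on the critical path; changing it to 5 makes that path 15 days.
New critical path: K→U = 5+11 = 16 ⇒ 16 days.
Change in finish: 16 − 18 = -2 days.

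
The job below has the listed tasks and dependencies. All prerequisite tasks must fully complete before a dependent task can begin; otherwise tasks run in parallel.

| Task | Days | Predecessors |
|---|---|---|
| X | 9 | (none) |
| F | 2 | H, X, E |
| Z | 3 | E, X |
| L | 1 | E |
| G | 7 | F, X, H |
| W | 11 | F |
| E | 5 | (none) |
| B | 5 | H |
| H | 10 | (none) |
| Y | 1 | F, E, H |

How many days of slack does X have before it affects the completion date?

1

Critical path: H→F→W = 10+2+11 = 23, so the finish is 23 days.
Longest path through X: 22 days (earliest finish 9, latest finish 10).
Float = 23 − 22 = 1.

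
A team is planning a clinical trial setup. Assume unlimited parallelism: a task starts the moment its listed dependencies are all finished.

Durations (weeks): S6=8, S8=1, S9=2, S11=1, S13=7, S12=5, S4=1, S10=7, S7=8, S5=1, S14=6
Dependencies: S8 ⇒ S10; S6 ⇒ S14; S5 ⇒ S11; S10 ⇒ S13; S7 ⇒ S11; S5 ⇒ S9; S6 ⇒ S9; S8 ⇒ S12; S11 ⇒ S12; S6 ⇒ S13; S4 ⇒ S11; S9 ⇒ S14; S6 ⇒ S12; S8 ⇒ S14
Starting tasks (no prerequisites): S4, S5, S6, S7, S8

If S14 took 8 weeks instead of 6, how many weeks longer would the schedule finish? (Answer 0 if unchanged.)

As given, the longest chain is S6→S9→S14 = 8+2+6 = 16, so the finish is 16 weeks.
S14 lies on that path, so at 8 weeks the path becomes 18 weeks.
The critical path is still S6→S9→S14; finish is now 18 weeks.
Change in finish: 18 − 16 = +2 weeks.

2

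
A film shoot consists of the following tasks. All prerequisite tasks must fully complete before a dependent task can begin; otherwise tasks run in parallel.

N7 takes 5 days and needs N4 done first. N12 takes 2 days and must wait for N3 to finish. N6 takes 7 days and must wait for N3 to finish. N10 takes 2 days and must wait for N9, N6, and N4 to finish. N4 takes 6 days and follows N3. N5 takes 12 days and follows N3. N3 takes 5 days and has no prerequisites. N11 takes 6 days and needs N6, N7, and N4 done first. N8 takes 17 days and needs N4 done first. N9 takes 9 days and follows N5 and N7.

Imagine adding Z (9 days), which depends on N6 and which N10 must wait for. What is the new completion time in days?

Originally the project takes 28 days.
With Z inserted, N10 now waits for max(N9, N6, N4, Z).
New critical path: N3→N4→N8 = 5+6+17 = 28 ⇒ 28 days.

28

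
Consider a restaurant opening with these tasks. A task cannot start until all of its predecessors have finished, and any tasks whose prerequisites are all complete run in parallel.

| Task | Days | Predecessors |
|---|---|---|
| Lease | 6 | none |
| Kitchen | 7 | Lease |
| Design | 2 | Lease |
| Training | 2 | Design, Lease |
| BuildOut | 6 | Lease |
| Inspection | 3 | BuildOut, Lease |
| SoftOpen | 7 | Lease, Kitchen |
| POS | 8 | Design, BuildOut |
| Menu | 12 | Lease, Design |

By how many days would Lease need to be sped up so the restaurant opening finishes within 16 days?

Current finish: 20 days; target: 16.
Lease is on every critical path, so each day cut from Lease cuts the finish by one (this holds down to a finish of 15).
Need 20 − 16 = 4 days off Lease → Lease becomes 2 days, finish becomes 16.

4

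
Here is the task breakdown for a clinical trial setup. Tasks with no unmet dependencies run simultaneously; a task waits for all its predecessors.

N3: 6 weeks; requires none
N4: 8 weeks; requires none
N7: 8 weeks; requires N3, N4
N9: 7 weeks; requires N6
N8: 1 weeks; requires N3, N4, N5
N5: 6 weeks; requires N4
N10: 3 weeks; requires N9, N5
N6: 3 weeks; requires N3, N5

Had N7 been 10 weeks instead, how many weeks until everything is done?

As given, the longest chain is N4→N5→N6→N9→N10 = 8+6+3+7+3 = 27, so the finish is 27 weeks.
N7 is off the critical path — its longest chain is 16 weeks, giving 11 of slack.
The critical path is still N4→N5→N6→N9→N10; finish is now 27 weeks.

27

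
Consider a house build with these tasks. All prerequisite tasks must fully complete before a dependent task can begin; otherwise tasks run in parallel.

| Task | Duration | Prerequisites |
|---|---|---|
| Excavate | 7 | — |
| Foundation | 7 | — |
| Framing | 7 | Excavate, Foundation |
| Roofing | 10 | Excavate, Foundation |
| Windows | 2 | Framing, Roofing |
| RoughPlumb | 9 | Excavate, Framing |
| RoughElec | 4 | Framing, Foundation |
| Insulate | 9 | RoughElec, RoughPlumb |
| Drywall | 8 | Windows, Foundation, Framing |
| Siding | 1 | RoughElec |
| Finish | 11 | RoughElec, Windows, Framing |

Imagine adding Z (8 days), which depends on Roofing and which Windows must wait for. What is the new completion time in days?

38

Originally the plan takes 32 days.
With Z inserted, Windows now waits for max(Framing, Roofing, Z).
New critical path: Excavate→Roofing→Z→Windows→Finish = 7+10+8+2+11 = 38 ⇒ 38 days.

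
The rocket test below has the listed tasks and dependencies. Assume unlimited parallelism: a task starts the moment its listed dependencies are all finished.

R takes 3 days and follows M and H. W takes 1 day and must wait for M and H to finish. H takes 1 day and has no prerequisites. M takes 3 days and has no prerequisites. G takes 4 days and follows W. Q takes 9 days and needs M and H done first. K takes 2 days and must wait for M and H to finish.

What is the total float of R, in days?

6

The longest chain is M→Q = 3+9 = 12; overall finish 12 days.
Longest path through R: 6 days (earliest finish 6, latest finish 12).
Slack of R = 9 − 3 = 6 days.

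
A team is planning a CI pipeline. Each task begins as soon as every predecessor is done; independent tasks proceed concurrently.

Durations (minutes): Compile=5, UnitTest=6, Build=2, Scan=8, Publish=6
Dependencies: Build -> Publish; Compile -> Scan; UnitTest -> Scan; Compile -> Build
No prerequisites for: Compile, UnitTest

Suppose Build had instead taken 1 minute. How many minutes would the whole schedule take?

14

The binding path is UnitTest→Scan = 6+8 = 14; finish at 14 minutes.
Build is off the critical path — its longest chain is 13 minutes, giving 1 of slack.
That remains the longest chain; total 14 minutes.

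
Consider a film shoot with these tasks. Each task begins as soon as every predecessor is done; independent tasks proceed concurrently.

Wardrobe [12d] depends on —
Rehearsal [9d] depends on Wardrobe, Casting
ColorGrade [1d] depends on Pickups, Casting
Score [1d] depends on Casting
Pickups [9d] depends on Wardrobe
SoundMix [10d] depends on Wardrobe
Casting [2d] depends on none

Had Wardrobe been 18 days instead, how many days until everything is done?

28

Actual critical path: Wardrobe→Pickups→ColorGrade = 12+9+1 = 22 ⇒ 22 days.
Since Wardrobe is critical, the +6 change carries straight to that chain (now 28 days).
No other chain overtakes it, so the finish is 28 days.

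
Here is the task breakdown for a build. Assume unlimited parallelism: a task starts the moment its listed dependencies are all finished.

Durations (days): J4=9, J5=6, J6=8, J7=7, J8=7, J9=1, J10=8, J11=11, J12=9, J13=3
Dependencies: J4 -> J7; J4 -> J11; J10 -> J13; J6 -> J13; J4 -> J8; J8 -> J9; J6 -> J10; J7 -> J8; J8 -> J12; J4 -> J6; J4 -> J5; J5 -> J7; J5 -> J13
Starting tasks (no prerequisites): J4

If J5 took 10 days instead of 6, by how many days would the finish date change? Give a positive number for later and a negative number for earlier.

Actual critical path: J4→J5→J7→J8→J12 = 9+6+7+7+9 = 38 ⇒ 38 days.
Since J5 is critical, the +4 change carries straight to that chain (now 42 days).
The critical path is still J4→J5→J7→J8→J12; finish is now 42 days.
Change in finish: 42 − 38 = +4 days.

4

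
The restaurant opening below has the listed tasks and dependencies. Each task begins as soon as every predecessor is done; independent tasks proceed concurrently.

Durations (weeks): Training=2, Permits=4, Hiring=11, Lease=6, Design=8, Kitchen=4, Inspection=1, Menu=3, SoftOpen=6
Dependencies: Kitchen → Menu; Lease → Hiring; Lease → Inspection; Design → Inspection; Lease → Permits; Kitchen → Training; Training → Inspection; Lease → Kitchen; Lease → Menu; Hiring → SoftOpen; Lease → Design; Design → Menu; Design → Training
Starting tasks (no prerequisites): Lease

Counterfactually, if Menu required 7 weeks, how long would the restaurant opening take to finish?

23

Actual critical path: Lease→Hiring→SoftOpen = 6+11+6 = 23 ⇒ 23 weeks.
Menu is off the critical path — its longest chain is 17 weeks, giving 6 of slack.
That remains the longest chain; total 23 weeks.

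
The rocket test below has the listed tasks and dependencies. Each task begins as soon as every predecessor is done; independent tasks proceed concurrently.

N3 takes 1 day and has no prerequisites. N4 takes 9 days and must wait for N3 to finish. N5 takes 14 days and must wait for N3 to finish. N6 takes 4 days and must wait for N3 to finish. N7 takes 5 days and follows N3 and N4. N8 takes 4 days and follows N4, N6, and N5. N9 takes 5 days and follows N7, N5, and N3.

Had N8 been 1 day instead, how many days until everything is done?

Critical path before the change: N3→N4→N7→N9 = 1+9+5+5 = 20 giving 20 days.
The longest path through N8 is only 19 days, so N8 has float 1.
The critical path is still N3→N4→N7→N9; finish is now 20 days.

20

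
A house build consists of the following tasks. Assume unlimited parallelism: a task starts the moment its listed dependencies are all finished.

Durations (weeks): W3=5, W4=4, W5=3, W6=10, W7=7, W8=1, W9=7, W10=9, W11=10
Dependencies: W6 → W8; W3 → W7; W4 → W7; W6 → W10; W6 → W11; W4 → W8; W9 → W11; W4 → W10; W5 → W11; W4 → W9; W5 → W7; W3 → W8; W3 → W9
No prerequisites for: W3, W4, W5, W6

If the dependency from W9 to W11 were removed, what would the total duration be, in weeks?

20

Before: longest chain W3→W9→W11 = 5+7+10 = 22, finish 22.
Without W9→W11, W11's earliest start moves from 12 to 10.
After: W6→W11 = 10+10 = 20 → 20 weeks.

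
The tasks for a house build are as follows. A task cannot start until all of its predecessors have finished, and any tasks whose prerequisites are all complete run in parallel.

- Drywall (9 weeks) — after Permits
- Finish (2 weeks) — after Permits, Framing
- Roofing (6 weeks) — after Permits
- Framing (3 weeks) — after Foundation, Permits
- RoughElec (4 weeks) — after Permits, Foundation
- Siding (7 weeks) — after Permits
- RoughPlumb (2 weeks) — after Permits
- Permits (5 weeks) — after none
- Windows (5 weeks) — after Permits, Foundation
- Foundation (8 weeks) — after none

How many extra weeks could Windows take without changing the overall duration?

The longest chain is Permits→Drywall = 5+9 = 14; overall finish 14 weeks.
Windows finishes as early as 13 and must finish by 14.
So Windows can slip 14 − 13 = 1 week.

1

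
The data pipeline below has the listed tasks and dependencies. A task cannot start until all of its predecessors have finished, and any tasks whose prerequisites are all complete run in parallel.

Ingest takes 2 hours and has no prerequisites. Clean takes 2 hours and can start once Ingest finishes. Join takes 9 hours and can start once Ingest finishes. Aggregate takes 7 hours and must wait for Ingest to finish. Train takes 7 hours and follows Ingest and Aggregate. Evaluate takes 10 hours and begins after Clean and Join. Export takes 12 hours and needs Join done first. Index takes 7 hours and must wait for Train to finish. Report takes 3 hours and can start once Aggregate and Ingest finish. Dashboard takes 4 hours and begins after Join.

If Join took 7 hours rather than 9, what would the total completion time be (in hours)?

Critical path before the change: Ingest→Join→Export = 2+9+12 = 23 giving 23 hours.
Since Join is critical, the -2 change carries straight to that chain (now 21 hours).
Now Ingest→Aggregate→Train→Index = 2+7+7+7 = 23 is longest, so the finish becomes 23 hours.

23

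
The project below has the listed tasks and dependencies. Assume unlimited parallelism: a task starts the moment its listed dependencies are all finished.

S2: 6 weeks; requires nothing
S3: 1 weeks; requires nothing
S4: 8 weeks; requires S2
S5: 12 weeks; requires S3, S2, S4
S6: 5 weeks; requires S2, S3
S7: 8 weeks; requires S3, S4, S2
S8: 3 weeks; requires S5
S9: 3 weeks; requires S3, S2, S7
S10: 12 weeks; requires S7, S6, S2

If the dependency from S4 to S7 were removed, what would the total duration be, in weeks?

29

With the dependency in place, S2→S4→S7→S10 = 6+8+8+12 = 34 sets the finish at 34 weeks.
Without S4→S7, S7's earliest start moves from 14 to 6.
New critical path: S2→S4→S5→S8 = 6+8+12+3 = 29 ⇒ 29 weeks.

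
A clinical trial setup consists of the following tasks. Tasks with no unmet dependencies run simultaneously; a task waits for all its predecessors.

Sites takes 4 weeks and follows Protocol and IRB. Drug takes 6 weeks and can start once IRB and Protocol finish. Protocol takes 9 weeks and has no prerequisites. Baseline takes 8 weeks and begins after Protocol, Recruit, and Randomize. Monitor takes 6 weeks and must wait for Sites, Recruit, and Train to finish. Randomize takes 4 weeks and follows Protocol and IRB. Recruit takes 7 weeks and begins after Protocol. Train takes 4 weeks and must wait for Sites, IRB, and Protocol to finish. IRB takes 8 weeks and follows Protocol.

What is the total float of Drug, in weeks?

Critical path: Protocol→IRB→Sites→Train→Monitor = 9+8+4+4+6 = 31, so the finish is 31 weeks.
The longest chain containing Drug totals 23 weeks.
So Drug can slip 31 − 23 = 8 weeks.

8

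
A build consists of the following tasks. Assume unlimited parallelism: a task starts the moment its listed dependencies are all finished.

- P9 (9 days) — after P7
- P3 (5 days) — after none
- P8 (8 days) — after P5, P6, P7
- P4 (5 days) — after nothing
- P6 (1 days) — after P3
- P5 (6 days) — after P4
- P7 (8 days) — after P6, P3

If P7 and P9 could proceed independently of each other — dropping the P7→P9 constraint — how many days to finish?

22

Original critical path: P3→P6→P7→P9 = 5+1+8+9 = 23 ⇒ 23 days.
Without P7→P9, P9's earliest start moves from 14 to 0.
After: P3→P6→P7→P8 = 5+1+8+8 = 22 → 22 days.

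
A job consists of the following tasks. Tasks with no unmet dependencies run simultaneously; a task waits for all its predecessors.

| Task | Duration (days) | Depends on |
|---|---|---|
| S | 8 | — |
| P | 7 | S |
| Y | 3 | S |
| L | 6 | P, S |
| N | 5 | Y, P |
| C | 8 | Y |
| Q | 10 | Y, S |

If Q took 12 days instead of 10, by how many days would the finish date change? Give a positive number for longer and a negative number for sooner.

2

The binding path is S→Y→Q = 8+3+10 = 21; finish at 21 days.
Since Q is critical, the +2 change carries straight to that chain (now 23 days).
That remains the longest chain; total 23 days.
Change in finish: 23 − 21 = +2 days.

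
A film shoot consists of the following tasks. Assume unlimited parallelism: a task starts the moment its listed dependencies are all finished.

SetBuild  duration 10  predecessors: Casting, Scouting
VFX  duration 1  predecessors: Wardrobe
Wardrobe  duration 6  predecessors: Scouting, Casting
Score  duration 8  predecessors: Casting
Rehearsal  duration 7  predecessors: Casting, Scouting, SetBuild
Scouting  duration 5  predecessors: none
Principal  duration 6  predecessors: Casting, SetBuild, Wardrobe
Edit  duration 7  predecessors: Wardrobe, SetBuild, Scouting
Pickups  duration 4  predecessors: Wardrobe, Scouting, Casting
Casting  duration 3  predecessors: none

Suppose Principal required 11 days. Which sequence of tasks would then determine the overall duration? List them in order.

Critical path before the change: Scouting→SetBuild→Rehearsal = 5+10+7 = 22 giving 22 days.
The longest path through Principal is only 21 days, so Principal has float 1.
Now Scouting→SetBuild→Principal = 5+10+11 = 26 is longest, so the finish becomes 26 days.

Scouting, SetBuild, Principal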